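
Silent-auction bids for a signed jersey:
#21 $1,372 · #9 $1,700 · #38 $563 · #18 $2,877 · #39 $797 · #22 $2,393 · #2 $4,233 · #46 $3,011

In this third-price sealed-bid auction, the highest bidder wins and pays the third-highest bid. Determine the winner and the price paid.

Sorting bids: 4,233 (#2) > 3,011 (#46) > 2,877 (#18) > 2,393 (#22) > 1,700 (#9) > 1,372 (#21) > …
#2 wins; payment is bid #3 in the ranking = $2,877.

#2 pays $2,877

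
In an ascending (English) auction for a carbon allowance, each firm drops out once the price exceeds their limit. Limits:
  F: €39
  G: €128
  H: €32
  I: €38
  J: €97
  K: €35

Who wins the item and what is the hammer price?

Rule: the price rises until one bidder remains; the winner pays the price at which the last rival dropped out.
Sorting limits: 128 (G) > 97 (J) > 39 (F) > 38 (I) > 35 (K) > 32 (H)
Once the price passes €97, only G is left; the hammer falls at J's limit of €97.

G wins at €97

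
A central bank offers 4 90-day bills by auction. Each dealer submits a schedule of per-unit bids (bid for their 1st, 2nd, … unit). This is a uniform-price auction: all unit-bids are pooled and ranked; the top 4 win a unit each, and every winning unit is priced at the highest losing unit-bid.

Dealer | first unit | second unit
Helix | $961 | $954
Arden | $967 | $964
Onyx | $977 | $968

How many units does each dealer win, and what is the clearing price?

Arden 2, Onyx 2; clearing price $961

Merging the schedules and taking the best 4: 977 (Onyx-1), 968 (Onyx-2), 967 (Arden-1), 964 (Arden-2)
First bid not allocated: $961.
Allocation: Arden 2, Onyx 2.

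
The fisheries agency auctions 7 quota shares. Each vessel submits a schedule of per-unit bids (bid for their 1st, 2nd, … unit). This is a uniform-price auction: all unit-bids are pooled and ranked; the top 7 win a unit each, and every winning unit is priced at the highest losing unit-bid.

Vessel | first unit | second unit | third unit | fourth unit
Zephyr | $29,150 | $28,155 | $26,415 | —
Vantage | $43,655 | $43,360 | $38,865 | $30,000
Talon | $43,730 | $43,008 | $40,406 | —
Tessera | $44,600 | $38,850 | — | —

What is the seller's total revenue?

Total revenue: $271,950

Merging the schedules and taking the best 7: 44,600 (Tessera-1), 43,730 (Talon-1), 43,655 (Vantage-1), 43,360 (Vantage-2), 43,008 (Talon-2), 40,406 (Talon-3), 38,865 (Vantage-3)
First bid not allocated: $38,850.
Allocation: Talon 3, Tessera 1, Vantage 3. Every unit priced at $38,850.
Revenue = 7 × 38,850 = $271,950.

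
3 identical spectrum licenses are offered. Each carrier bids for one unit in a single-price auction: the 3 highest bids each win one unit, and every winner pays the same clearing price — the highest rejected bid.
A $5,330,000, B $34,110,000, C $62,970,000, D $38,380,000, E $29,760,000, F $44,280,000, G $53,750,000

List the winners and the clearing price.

C, G, F; each pays $38,380,000

Sorting: 62,970,000 (C), 53,750,000 (G), 44,280,000 (F), 38,380,000 (D), 34,110,000 (B), …
Top 3: C, G, F.
Highest unsuccessful bid: $38,380,000 → clearing price.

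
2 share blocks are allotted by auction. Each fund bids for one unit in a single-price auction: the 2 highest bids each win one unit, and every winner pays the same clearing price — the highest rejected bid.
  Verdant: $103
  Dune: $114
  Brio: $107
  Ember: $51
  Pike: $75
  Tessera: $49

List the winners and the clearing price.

Sorting: 114 (Dune), 107 (Brio), 103 (Verdant), 75 (Pike), …
The 2 highest are Dune, Brio.
Clearing price = highest rejected bid = $103.

Dune, Brio; each pays $103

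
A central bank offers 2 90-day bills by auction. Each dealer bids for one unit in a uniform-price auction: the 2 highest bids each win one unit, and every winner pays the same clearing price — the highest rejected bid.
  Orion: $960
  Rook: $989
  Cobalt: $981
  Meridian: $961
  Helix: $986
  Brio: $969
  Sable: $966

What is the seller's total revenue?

Total revenue: $1,962

Sorting: 989 (Rook), 986 (Helix), 981 (Cobalt), 969 (Brio), …
Top 2: Rook, Helix.
Highest unsuccessful bid: $981 → clearing price.
Total revenue = 2 × $981 = $1,962.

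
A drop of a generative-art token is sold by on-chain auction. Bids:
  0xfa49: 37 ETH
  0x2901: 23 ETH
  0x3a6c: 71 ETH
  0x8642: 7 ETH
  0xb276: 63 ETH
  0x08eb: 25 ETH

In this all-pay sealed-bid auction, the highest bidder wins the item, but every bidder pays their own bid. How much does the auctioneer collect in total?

Sorting bids: 71 (0x3a6c) > 63 (0xb276) > 37 (0xfa49) > 25 (0x08eb) > 23 (0x2901) > 7 (0x8642)
Every bidder forfeits their bid regardless of winning.
Revenue = 37 + 23 + 71 + 7 + 63 + 25 = 226 ETH.

Total revenue: 226 ETH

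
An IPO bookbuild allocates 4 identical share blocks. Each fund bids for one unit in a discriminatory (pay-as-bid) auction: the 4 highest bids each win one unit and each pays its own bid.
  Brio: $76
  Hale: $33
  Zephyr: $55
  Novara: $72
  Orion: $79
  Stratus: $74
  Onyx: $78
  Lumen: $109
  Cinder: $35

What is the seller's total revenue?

Total revenue: $342

Sorting: 109 (Lumen), 79 (Orion), 78 (Onyx), 76 (Brio), 74 (Stratus), 72 (Novara), …
Winners (4 units): Lumen, Orion, Onyx, Brio.
Total revenue = 109 + 79 + 78 + 76 = $342.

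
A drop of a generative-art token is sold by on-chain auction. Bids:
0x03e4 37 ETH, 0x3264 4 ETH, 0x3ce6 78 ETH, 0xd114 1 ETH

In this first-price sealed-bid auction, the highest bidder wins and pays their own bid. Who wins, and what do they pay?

0x3ce6 pays 78 ETH

First-price sealed-bid auction: the highest bidder wins and pays their own bid.
Bids in order: 78 (0x3ce6) > 37 (0x03e4) > 4 (0x3264) > 1 (0xd114)
0x3ce6 is highest → pays own bid, 78 ETH.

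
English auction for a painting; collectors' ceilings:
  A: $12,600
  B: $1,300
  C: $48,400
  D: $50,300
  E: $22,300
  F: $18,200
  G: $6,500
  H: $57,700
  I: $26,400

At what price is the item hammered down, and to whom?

H wins at $50,300

Limits in order: 57,700 (H) > 50,300 (D) > 48,400 (C) > 26,400 (I) > 22,300 (E) > 18,200 (F) > …
D is the last rival to drop out, at $50,300; H remains and wins at that price.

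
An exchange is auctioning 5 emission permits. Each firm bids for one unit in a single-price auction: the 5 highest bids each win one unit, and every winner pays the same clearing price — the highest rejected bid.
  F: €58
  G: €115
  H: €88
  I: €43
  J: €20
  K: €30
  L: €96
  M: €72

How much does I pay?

I pays €0

Ordering the bids: 115 (G), 96 (L), 88 (H), 72 (M), 58 (F), 43 (I), 30 (K), …
Top 5: G, L, H, M, F.
Clearing price = highest rejected bid = €43.
I does not win → pays €0.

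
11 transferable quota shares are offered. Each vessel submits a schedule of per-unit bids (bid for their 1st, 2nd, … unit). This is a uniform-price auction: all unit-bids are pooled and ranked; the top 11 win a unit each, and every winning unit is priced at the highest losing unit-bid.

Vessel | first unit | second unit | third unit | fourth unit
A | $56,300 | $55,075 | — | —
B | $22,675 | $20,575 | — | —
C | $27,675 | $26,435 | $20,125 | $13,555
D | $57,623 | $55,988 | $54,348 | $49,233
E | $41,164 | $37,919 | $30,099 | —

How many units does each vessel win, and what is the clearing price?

A 2, C 2, D 4, E 3; clearing price $22,675

All unit-bids, highest first — top 11: 57,623 (D-1), 56,300 (A-1), 55,988 (D-2), 55,075 (A-2), 54,348 (D-3), 49,233 (D-4), 41,164 (E-1), 37,919 (E-2), 30,099 (E-3), 27,675 (C-1), 26,435 (C-2)
Highest rejected unit-bid = $22,675.
Allocation: A 2, C 2, D 4, E 3.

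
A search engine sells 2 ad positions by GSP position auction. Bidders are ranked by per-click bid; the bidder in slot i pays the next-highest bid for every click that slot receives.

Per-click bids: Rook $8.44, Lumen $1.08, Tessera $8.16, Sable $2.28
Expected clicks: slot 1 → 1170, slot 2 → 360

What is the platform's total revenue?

Sorting advertisers: $8.44 (Rook) > $8.16 (Tessera) > $2.28 (Sable) > …
Slot 1: Rook pays $8.16 × 1170 = $9547.20
Slot 2: Tessera pays $2.28 × 360 = $820.80
Total = $10368.00

Total revenue: $10368.00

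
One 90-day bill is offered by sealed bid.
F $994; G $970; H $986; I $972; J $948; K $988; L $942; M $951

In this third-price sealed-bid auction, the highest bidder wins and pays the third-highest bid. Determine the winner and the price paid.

Bids ranked: 994 (F) > 988 (K) > 986 (H) > 972 (I) > 970 (G) > 951 (M) > …
F is highest; pays the third-highest bid, $986.

F pays $986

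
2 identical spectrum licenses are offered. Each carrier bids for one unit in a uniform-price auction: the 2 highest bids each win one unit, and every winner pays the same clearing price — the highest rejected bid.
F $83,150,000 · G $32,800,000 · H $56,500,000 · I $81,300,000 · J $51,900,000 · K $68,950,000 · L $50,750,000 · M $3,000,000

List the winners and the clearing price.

F, I; each pays $68,950,000

Sorting: 83,150,000 (F), 81,300,000 (I), 68,950,000 (K), 56,500,000 (H), …
Winners (2 units): F, I.
First losing bid is K's $68,950,000, which sets the uniform price.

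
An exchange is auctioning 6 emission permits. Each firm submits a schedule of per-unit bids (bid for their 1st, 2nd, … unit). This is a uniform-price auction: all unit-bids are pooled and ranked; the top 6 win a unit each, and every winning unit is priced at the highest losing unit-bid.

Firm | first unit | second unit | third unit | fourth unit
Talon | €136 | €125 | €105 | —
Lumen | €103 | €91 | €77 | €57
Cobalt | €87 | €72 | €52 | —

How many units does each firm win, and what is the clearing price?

Cobalt 1, Lumen 2, Talon 3; clearing price €77

Pooled unit-bids ranked (top 6): 136 (Talon-1), 125 (Talon-2), 105 (Talon-3), 103 (Lumen-1), 91 (Lumen-2), 87 (Cobalt-1)
First bid not allocated: €77.
Allocation: Cobalt 1, Lumen 2, Talon 3.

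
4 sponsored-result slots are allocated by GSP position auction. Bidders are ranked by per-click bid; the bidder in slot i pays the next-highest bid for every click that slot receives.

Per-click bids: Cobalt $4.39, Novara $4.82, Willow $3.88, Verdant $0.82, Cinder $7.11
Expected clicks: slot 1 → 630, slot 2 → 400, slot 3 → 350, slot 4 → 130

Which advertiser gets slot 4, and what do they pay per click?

Willow; $0.82 per click

Ranked by bid: $7.11 (Cinder) > $4.82 (Novara) > $4.39 (Cobalt) > $3.88 (Willow) > $0.82 (Verdant)
Slot 4 goes to the fourth-ranked bidder, Willow, who pays the next bid down: $0.82/click.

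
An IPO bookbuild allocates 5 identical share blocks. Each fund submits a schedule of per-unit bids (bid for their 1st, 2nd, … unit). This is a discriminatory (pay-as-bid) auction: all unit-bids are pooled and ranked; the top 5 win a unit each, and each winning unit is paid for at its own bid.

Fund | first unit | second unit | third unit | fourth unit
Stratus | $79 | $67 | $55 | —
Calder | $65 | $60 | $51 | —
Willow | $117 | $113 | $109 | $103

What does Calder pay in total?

Calder pays $0

Pooled unit-bids ranked (top 5): 117 (Willow-1), 113 (Willow-2), 109 (Willow-3), 103 (Willow-4), 79 (Stratus-1)
Next rejected bid: $67 (not a price — pay-as-bid).
Calder wins no units.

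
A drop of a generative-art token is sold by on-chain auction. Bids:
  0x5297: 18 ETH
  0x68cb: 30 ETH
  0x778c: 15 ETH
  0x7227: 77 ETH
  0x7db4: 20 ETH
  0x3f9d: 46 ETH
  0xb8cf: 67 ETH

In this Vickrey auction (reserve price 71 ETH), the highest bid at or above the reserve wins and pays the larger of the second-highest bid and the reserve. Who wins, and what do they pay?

Bids ranked: 77 (0x7227) > 67 (0xb8cf) > 46 (0x3f9d) > 30 (0x68cb) > 20 (0x7db4) > 18 (0x5297) > …
Highest eligible bid: 0x7227 at 77 ETH.
max(second-highest 67 ETH, reserve 71 ETH) = 71 ETH.

0x7227 pays 71 ETH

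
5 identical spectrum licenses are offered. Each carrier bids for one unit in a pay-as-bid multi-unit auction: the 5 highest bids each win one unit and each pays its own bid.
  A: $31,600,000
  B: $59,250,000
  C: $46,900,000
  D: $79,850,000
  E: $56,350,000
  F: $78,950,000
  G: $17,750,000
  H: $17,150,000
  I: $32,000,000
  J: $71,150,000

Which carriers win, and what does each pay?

Bids ranked high→low: 79,850,000 (D), 78,950,000 (F), 71,150,000 (J), 59,250,000 (B), 56,350,000 (E), 46,900,000 (C), 32,000,000 (I), …
Winners (5 units): D, F, J, B, E.
Each winner pays its own bid: D $79,850,000, F $78,950,000, J $71,150,000, B $59,250,000, E $56,350,000.

D $79,850,000, F $78,950,000, J $71,150,000, B $59,250,000, E $56,350,000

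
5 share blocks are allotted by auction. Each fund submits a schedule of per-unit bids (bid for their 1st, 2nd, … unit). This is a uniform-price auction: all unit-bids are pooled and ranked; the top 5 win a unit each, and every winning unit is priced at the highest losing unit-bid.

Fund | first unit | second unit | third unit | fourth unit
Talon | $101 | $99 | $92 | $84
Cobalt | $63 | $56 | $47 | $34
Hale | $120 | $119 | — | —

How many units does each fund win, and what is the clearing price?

All unit-bids, highest first — top 5: 120 (Hale-1), 119 (Hale-2), 101 (Talon-1), 99 (Talon-2), 92 (Talon-3)
First bid not allocated: $84.
Allocation: Hale 2, Talon 3.

Hale 2, Talon 3; clearing price $84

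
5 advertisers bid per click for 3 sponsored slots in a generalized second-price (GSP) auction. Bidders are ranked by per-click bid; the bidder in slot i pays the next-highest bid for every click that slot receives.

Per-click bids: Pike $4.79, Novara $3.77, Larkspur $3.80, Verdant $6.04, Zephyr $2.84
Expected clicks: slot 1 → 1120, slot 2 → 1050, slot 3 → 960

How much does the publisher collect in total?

Sorting advertisers: $6.04 (Verdant) > $4.79 (Pike) > $3.80 (Larkspur) > $3.77 (Novara) > …
Slot 1: Verdant pays $4.79 × 1120 = $5364.80
Slot 2: Pike pays $3.80 × 1050 = $3990.00
Slot 3: Larkspur pays $3.77 × 960 = $3619.20
Total = $12974.00

Total revenue: $12974.00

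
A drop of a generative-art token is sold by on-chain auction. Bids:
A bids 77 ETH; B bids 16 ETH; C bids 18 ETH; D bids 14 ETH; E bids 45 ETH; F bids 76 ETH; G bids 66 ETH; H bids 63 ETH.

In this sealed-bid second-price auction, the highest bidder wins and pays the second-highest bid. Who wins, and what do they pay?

A pays 76 ETH

Bids in order: 77 (A) > 76 (F) > 66 (G) > 63 (H) > 45 (E) > 18 (C) > …
A wins with the highest bid; price is set by the runner-up at 76 ETH.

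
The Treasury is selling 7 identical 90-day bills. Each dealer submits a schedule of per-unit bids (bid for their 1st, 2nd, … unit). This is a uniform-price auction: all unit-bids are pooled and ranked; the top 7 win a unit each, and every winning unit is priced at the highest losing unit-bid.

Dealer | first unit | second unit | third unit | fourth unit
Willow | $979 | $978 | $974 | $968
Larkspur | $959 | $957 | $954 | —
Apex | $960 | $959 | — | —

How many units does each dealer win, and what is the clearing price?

All unit-bids, highest first — top 7: 979 (Willow-1), 978 (Willow-2), 974 (Willow-3), 968 (Willow-4), 960 (Apex-1), 959 (Larkspur-1), 959 (Apex-2)
First bid not allocated: $957.
Allocation: Apex 2, Larkspur 1, Willow 4.

Apex 2, Larkspur 1, Willow 4; clearing price $957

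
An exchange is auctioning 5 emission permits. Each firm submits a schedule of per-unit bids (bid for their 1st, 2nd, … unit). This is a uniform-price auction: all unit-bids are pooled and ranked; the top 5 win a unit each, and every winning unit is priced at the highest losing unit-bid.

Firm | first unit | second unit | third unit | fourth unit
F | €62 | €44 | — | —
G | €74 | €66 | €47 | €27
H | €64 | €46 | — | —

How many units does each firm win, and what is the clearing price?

F 1, G 3, H 1; clearing price €46

Merging the schedules and taking the best 5: 74 (G-1), 66 (G-2), 64 (H-1), 62 (F-1), 47 (G-3)
The (k+1)-th unit-bid is €46.
Allocation: F 1, G 3, H 1.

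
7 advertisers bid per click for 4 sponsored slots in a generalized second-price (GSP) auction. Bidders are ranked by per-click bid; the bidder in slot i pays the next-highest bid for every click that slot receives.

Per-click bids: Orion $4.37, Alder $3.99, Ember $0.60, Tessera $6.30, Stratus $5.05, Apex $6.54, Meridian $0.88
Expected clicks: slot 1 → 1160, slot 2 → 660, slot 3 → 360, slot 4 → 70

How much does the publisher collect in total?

Total revenue: $12493.50

Ranked by bid: $6.54 (Apex) > $6.30 (Tessera) > $5.05 (Stratus) > $4.37 (Orion) > $3.99 (Alder) > …
Slot 1: Apex pays $6.30 × 1160 = $7308.00
Slot 2: Tessera pays $5.05 × 660 = $3333.00
Slot 3: Stratus pays $4.37 × 360 = $1573.20
Slot 4: Orion pays $3.99 × 70 = $279.30
Total = $12493.50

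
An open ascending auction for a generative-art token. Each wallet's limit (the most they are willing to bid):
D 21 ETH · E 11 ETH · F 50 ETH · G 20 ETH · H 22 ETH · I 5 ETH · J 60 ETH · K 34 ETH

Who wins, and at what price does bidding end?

J wins at 50 ETH

Open ascending-bid auction: the price rises until one bidder remains; the winner pays the price at which the last rival dropped out.
Limits ranked: 60 (J) > 50 (F) > 34 (K) > 22 (H) > 21 (D) > 20 (G) > …
Bidding ends when F exits at 50 ETH; J takes it.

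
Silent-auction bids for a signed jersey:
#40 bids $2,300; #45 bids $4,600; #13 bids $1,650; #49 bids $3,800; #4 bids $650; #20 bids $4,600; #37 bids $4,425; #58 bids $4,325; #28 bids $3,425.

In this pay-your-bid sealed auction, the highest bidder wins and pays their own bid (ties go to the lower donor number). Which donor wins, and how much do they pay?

#20 pays $4,600

Sorting bids: 4,600 (#20) > 4,600 (#45) > 4,425 (#37) > 4,325 (#58) > 3,800 (#49) > 3,425 (#28) > …
Tie at $4,600 → #20 wins by tie-break.
First-price: #20 pays what they bid, $4,600.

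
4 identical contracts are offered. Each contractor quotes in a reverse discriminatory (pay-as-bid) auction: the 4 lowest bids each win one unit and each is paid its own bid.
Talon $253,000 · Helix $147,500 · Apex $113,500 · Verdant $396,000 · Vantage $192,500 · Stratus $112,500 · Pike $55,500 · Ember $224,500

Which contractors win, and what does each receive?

Pike $55,500, Stratus $112,500, Apex $113,500, Helix $147,500

Ordering the bids: 55,500 (Pike), 112,500 (Stratus), 113,500 (Apex), 147,500 (Helix), 192,500 (Vantage), 224,500 (Ember), …
The 4 lowest are Pike, Stratus, Apex, Helix.
Each winner is paid its own bid: Pike $55,500, Stratus $112,500, Apex $113,500, Helix $147,500.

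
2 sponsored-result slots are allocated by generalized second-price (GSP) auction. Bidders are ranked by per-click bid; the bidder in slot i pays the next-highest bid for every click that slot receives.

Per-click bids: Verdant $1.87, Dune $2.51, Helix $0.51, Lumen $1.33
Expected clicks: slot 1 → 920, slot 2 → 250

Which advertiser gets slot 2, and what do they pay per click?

Sorting advertisers: $2.51 (Dune) > $1.87 (Verdant) > $1.33 (Lumen) > …
Slot 2 goes to the second-ranked bidder, Verdant, who pays the next bid down: $1.33/click.

Verdant; $1.33 per click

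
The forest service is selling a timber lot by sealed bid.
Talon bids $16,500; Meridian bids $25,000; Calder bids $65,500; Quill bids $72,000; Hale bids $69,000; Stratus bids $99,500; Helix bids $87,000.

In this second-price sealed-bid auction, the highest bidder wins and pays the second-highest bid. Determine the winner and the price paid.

Stratus pays $87,000

Rule: the highest bidder wins and pays the second-highest bid.
Bids in order: 99,500 (Stratus) > 87,000 (Helix) > 72,000 (Quill) > 69,000 (Hale) > 65,500 (Calder) > 25,000 (Meridian) > …
Stratus wins with the highest bid; price is set by the runner-up at $87,000.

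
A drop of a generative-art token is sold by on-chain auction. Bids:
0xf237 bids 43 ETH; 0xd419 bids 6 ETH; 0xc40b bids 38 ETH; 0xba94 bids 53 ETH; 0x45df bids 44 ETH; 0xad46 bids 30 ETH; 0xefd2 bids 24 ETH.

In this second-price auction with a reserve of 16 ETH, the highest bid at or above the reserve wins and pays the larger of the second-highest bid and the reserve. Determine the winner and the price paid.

Rule: the highest bid at or above the reserve wins and pays the larger of the second-highest bid and the reserve.
Bids ranked: 53 (0xba94) > 44 (0x45df) > 43 (0xf237) > 38 (0xc40b) > 30 (0xad46) > 24 (0xefd2) > …
0xba94 has the top bid at or above the reserve (53 ETH).
Second-highest bid 44 ETH exceeds the reserve 16 ETH → payment 44 ETH.

0xba94 pays 44 ETH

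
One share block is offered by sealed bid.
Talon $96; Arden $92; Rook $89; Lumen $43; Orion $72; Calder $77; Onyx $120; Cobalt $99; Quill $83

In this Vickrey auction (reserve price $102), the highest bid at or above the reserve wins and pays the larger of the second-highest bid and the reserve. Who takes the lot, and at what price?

Onyx pays $102

Bids ranked: 120 (Onyx) > 99 (Cobalt) > 96 (Talon) > 92 (Arden) > 89 (Rook) > 83 (Quill) > …
Onyx has the top bid at or above the reserve ($120).
Second-highest bid $99 is below the reserve $102, so the reserve binds → payment $102.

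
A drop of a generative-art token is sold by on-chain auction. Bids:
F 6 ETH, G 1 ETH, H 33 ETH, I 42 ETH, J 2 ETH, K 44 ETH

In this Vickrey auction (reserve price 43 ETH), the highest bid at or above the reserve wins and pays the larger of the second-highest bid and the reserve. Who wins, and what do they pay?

K pays 43 ETH

Rule: the highest bid at or above the reserve wins and pays the larger of the second-highest bid and the reserve.
Bids in order: 44 (K) > 42 (I) > 33 (H) > 6 (F) > 2 (J) > 1 (G)
Highest eligible bid: K at 44 ETH.
max(second-highest 42 ETH, reserve 43 ETH) = 43 ETH.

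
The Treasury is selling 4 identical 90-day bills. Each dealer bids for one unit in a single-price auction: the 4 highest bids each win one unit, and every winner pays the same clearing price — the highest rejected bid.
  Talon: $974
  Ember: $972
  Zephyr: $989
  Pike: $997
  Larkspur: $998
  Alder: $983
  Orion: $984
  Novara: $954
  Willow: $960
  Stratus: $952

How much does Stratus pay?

Stratus pays $0

Bids ranked high→low: 998 (Larkspur), 997 (Pike), 989 (Zephyr), 984 (Orion), 983 (Alder), 974 (Talon), …
Winners (4 units): Larkspur, Pike, Zephyr, Orion.
Highest unsuccessful bid: $983 → clearing price.
Stratus does not win → pays $0.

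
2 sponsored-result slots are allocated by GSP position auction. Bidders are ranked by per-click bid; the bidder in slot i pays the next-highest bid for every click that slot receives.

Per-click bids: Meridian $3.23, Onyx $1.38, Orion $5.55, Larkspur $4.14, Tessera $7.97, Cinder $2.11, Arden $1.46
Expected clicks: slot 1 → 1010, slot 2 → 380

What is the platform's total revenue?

Per-click bids in order: $7.97 (Tessera) > $5.55 (Orion) > $4.14 (Larkspur) > …
Slot 1: Tessera pays $5.55 × 1010 = $5605.50
Slot 2: Orion pays $4.14 × 380 = $1573.20
Total = $7178.70

Total revenue: $7178.70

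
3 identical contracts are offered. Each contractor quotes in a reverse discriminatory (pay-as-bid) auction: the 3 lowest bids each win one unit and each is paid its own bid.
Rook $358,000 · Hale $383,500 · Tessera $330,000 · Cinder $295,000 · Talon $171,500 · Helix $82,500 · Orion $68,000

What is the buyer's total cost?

Ordering the bids: 68,000 (Orion), 82,500 (Helix), 171,500 (Talon), 295,000 (Cinder), 330,000 (Tessera), …
Lowest 3: Orion, Helix, Talon.
Total cost = 68,000 + 82,500 + 171,500 = $322,000.

Total cost: $322,000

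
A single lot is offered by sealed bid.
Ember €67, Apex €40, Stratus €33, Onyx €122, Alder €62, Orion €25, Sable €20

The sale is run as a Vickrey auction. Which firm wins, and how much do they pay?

Onyx pays €67

Sorting bids: 122 (Onyx) > 67 (Ember) > 62 (Alder) > 40 (Apex) > 33 (Stratus) > 25 (Orion) > …
Onyx is highest; pays the second-highest bid, €67.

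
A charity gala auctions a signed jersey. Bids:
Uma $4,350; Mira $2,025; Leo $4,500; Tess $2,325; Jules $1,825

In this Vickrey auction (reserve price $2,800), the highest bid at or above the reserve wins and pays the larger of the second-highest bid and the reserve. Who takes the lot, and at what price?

Leo pays $4,350

Vickrey auction (reserve price $2,800): the highest bid at or above the reserve wins and pays the larger of the second-highest bid and the reserve.
Sorting bids: 4,500 (Leo) > 4,350 (Uma) > 2,325 (Tess) > 2,025 (Mira) > 1,825 (Jules)
Leo has the top bid at or above the reserve ($4,500).
Second-highest bid $4,350 exceeds the reserve $2,800 → payment $4,350.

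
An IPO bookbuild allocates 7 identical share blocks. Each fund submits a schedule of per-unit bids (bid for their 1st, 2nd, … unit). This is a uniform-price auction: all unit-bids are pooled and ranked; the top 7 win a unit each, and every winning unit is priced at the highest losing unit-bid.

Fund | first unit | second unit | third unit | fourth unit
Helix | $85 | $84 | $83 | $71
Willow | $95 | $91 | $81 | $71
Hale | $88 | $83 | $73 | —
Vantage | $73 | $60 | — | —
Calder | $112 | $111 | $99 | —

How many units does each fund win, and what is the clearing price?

Calder 3, Hale 1, Helix 1, Willow 2; clearing price $84

Pooled unit-bids ranked (top 7): 112 (Calder-1), 111 (Calder-2), 99 (Calder-3), 95 (Willow-1), 91 (Willow-2), 88 (Hale-1), 85 (Helix-1)
Highest rejected unit-bid = $84.
Allocation: Calder 3, Hale 1, Helix 1, Willow 2.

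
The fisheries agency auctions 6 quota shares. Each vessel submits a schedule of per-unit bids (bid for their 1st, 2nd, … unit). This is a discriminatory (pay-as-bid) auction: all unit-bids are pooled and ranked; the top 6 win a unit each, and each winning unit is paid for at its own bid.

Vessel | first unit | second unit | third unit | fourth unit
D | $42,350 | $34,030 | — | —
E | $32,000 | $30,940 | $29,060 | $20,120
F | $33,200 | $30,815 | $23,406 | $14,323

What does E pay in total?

Merging the schedules and taking the best 6: 42,350 (D-1), 34,030 (D-2), 33,200 (F-1), 32,000 (E-1), 30,940 (E-2), 30,815 (F-2)
Next rejected bid: $29,060 (not a price — pay-as-bid).
E's winning unit-bids: 32,000 + 30,940 = $62,940.

E pays $62,940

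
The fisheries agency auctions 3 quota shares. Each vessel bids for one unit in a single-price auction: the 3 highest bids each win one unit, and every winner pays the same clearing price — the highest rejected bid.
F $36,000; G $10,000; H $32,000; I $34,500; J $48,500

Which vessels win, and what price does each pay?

J, F, I; each pays $32,000

Bids ranked high→low: 48,500 (J), 36,000 (F), 34,500 (I), 32,000 (H), 10,000 (G)
Winners (3 units): J, F, I.
First losing bid is H's $32,000, which sets the uniform price.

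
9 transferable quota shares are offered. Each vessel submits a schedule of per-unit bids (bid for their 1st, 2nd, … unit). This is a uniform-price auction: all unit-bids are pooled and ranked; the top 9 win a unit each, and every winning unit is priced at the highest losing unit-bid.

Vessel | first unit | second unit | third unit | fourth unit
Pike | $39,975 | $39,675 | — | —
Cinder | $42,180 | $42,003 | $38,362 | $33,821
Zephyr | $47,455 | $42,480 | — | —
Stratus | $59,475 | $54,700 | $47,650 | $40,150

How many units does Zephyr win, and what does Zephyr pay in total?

Zephyr: 2 units, pays $79,350

Pooled unit-bids ranked (top 9): 59,475 (Stratus-1), 54,700 (Stratus-2), 47,650 (Stratus-3), 47,455 (Zephyr-1), 42,480 (Zephyr-2), 42,180 (Cinder-1), 42,003 (Cinder-2), 40,150 (Stratus-4), 39,975 (Pike-1)
The (k+1)-th unit-bid is $39,675.
Zephyr wins 2 unit(s) at $39,675 each.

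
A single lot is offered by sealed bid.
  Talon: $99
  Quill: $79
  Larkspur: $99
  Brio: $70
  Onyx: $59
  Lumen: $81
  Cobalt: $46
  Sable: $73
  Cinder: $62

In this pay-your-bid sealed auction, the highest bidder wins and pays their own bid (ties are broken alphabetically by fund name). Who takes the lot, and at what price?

Rule: the highest bidder wins and pays their own bid.
Bids in order: 99 (Larkspur) > 99 (Talon) > 81 (Lumen) > 79 (Quill) > 73 (Sable) > 70 (Brio) > …
Larkspur and Talon tie at $99; tie-break gives it to Larkspur.
First-price: Larkspur pays what they bid, $99.

Larkspur pays $99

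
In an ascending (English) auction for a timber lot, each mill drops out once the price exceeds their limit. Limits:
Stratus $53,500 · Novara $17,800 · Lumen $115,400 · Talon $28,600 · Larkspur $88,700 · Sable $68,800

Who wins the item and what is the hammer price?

Lumen wins at $88,700

Limits in order: 115,400 (Lumen) > 88,700 (Larkspur) > 68,800 (Sable) > 53,500 (Stratus) > 28,600 (Talon) > 17,800 (Novara)
Larkspur is the last rival to drop out, at $88,700; Lumen remains and wins at that price.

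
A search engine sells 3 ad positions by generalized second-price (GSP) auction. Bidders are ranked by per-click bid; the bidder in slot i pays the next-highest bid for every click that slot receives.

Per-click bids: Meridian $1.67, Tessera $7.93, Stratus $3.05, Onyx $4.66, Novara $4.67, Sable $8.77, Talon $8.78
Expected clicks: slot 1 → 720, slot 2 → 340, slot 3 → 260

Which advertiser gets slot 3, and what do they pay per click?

Per-click bids in order: $8.78 (Talon) > $8.77 (Sable) > $7.93 (Tessera) > $4.67 (Novara) > …
Slot 3 goes to the third-ranked bidder, Tessera, who pays the next bid down: $4.67/click.

Tessera; $4.67 per click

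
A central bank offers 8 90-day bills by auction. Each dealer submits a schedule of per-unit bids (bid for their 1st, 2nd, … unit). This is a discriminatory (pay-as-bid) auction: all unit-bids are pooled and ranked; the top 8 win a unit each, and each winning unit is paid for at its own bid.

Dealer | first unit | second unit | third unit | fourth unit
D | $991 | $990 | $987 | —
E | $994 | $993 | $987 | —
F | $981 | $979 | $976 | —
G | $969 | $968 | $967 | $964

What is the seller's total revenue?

Merging the schedules and taking the best 8: 994 (E-1), 993 (E-2), 991 (D-1), 990 (D-2), 987 (D-3), 987 (E-3), 981 (F-1), 979 (F-2)
Next rejected bid: $976 (not a price — pay-as-bid).
Each winning unit pays its own bid.
Revenue = 994 + 993 + 991 + 990 + 987 + 987 + 981 + 979 = $7,902.

Total revenue: $7,902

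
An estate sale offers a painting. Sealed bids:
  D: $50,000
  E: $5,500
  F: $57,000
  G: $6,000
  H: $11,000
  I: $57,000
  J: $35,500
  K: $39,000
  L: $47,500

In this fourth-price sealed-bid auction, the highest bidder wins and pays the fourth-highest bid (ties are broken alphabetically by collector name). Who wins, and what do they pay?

F pays $47,500

Rule: the highest bidder wins and pays the fourth-highest bid.
Sorting bids: 57,000 (F) > 57,000 (I) > 50,000 (D) > 47,500 (L) > 39,000 (K) > 35,500 (J) > …
F and I tie at $57,000; tie-break gives it to F.
F wins; payment is bid #4 in the ranking = $47,500.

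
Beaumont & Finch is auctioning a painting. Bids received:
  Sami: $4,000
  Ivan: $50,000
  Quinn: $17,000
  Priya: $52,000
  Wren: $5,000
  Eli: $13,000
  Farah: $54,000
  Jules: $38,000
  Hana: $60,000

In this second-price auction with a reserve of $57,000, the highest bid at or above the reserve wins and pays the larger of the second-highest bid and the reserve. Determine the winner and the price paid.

Sorting bids: 60,000 (Hana) > 54,000 (Farah) > 52,000 (Priya) > 50,000 (Ivan) > 38,000 (Jules) > 17,000 (Quinn) > …
Hana has the top bid at or above the reserve ($60,000).
Second-highest bid $54,000 is below the reserve $57,000, so the reserve binds → payment $57,000.

Hana pays $57,000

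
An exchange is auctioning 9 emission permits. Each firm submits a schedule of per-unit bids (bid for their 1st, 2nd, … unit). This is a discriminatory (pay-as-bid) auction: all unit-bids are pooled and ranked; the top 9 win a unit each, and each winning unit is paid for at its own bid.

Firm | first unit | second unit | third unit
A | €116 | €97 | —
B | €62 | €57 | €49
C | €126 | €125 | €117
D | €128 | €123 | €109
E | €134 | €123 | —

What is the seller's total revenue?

Total revenue: €1,101

Merging the schedules and taking the best 9: 134 (E-1), 128 (D-1), 126 (C-1), 125 (C-2), 123 (D-2), 123 (E-2), 117 (C-3), 116 (A-1), 109 (D-3)
Next rejected bid: €97 (not a price — pay-as-bid).
Each winning unit pays its own bid.
Revenue = 134 + 128 + 126 + 125 + 123 + 123 + 117 + 116 + 109 = €1,101.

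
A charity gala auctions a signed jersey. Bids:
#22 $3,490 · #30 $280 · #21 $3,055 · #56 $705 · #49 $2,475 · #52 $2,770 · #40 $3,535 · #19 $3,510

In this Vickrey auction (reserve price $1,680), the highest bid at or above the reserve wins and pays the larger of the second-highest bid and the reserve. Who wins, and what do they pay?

Bids in order: 3,535 (#40) > 3,510 (#19) > 3,490 (#22) > 3,055 (#21) > 2,770 (#52) > 2,475 (#49) > …
Highest eligible bid: #40 at $3,535.
max(second-highest $3,510, reserve $1,680) = $3,510; the reserve does not bind.

#40 pays $3,510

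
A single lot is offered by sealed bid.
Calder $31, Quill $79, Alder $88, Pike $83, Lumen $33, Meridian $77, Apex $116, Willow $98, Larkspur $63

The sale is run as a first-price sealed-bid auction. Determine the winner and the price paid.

Apex pays $116

Bids in order: 116 (Apex) > 98 (Willow) > 88 (Alder) > 83 (Pike) > 79 (Quill) > 77 (Meridian) > …
Apex is highest → pays own bid, $116.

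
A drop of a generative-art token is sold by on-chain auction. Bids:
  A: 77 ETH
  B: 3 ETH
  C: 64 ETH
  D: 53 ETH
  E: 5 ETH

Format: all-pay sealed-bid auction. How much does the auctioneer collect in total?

Total revenue: 202 ETH

Rule: the highest bidder wins the item, but every bidder pays their own bid.
Bids ranked: 77 (A) > 64 (C) > 53 (D) > 5 (E) > 3 (B)
A wins with the top bid; all bids are sunk regardless.
Every bidder forfeits their bid regardless of winning.
Revenue = 77 + 3 + 64 + 53 + 5 = 202 ETH.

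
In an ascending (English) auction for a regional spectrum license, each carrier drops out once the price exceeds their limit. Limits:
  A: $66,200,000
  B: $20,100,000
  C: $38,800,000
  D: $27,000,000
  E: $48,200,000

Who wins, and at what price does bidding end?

A wins at $48,200,000

Ascending (English) auction: the price rises until one bidder remains; the winner pays the price at which the last rival dropped out.
Sorting limits: 66,200,000 (A) > 48,200,000 (E) > 38,800,000 (C) > 27,000,000 (D) > 20,100,000 (B)
Bidding ends when E exits at $48,200,000; A takes it.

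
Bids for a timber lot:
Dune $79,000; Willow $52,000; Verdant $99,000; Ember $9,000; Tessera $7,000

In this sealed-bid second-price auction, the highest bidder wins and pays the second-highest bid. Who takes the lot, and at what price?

Sorting bids: 99,000 (Verdant) > 79,000 (Dune) > 52,000 (Willow) > 9,000 (Ember) > 7,000 (Tessera)
Verdant is highest; pays the second-highest bid, $79,000.

Verdant pays $79,000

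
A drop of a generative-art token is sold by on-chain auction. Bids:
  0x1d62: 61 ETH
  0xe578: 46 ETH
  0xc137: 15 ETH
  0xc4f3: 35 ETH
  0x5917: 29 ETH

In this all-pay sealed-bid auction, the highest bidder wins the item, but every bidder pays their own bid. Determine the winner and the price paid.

0x1d62 pays 61 ETH

Rule: the highest bidder wins the item, but every bidder pays their own bid.
Sorting bids: 61 (0x1d62) > 46 (0xe578) > 35 (0xc4f3) > 29 (0x5917) > 15 (0xc137)
0x1d62 is highest and takes the item; every bidder forfeits their bid.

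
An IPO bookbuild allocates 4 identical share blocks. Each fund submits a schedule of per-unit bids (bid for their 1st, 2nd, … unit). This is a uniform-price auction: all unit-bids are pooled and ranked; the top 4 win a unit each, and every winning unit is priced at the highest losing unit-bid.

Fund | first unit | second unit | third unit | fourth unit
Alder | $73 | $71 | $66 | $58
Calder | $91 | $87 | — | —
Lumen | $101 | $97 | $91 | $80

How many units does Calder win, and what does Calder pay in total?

Calder: 1 unit, pays $87

Merging the schedules and taking the best 4: 101 (Lumen-1), 97 (Lumen-2), 91 (Calder-1), 91 (Lumen-3)
First bid not allocated: $87.
Calder wins 1 unit(s) at $87 each.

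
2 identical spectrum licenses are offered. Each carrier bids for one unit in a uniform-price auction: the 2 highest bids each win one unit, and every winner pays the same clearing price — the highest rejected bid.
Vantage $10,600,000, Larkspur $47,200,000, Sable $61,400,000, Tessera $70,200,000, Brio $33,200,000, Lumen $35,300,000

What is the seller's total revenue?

Bids ranked high→low: 70,200,000 (Tessera), 61,400,000 (Sable), 47,200,000 (Larkspur), 35,300,000 (Lumen), …
Top 2: Tessera, Sable.
Clearing price = highest rejected bid = $47,200,000.
Total revenue = 2 × $47,200,000 = $94,400,000.

Total revenue: $94,400,000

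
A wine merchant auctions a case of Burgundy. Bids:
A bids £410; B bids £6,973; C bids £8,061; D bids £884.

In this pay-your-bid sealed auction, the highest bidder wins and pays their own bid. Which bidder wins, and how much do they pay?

Sorting bids: 8,061 (C) > 6,973 (B) > 884 (D) > 410 (A)
C has the highest bid and pays exactly that: £8,061.

C pays £8,061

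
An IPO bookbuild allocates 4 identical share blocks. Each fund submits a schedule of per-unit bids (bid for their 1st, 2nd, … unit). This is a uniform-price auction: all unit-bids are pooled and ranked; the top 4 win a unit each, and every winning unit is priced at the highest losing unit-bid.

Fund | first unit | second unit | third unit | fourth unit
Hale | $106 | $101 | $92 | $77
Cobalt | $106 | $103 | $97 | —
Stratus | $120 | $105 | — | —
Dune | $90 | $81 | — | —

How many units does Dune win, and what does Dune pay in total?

Merging the schedules and taking the best 4: 120 (Stratus-1), 106 (Hale-1), 106 (Cobalt-1), 105 (Stratus-2)
First bid not allocated: $103.
Dune wins 0 unit(s) at $103 each.

Dune: 0 units, pays $0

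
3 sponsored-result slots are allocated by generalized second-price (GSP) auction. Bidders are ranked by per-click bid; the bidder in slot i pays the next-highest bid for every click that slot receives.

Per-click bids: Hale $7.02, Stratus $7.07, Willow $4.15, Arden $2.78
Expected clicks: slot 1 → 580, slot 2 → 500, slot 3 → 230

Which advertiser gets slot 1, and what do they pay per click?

Ranked by bid: $7.07 (Stratus) > $7.02 (Hale) > $4.15 (Willow) > $2.78 (Arden)
Slot 1 goes to the first-ranked bidder, Stratus, who pays the next bid down: $7.02/click.

Stratus; $7.02 per click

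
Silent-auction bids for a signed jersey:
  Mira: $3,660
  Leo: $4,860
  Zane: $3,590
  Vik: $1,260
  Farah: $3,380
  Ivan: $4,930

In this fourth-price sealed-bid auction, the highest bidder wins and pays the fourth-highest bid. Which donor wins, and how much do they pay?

Ivan pays $3,590

Rule: the highest bidder wins and pays the fourth-highest bid.
Bids in order: 4,930 (Ivan) > 4,860 (Leo) > 3,660 (Mira) > 3,590 (Zane) > 3,380 (Farah) > 1,260 (Vik)
Ivan wins; payment is bid #4 in the ranking = $3,590.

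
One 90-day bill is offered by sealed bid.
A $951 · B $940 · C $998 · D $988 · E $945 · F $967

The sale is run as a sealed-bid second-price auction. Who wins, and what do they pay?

Bids ranked: 998 (C) > 988 (D) > 967 (F) > 951 (A) > 945 (E) > 940 (B)
C wins with the highest bid; price is set by the runner-up at $988.

C pays $988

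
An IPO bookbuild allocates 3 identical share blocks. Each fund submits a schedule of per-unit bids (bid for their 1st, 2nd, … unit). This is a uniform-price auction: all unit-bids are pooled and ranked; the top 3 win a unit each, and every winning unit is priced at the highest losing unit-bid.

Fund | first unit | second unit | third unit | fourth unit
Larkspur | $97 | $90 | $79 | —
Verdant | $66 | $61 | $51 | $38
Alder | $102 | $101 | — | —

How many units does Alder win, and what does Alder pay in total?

Alder: 2 units, pays $180

Pooled unit-bids ranked (top 3): 102 (Alder-1), 101 (Alder-2), 97 (Larkspur-1)
The (k+1)-th unit-bid is $90.
Alder wins 2 unit(s) at $90 each.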